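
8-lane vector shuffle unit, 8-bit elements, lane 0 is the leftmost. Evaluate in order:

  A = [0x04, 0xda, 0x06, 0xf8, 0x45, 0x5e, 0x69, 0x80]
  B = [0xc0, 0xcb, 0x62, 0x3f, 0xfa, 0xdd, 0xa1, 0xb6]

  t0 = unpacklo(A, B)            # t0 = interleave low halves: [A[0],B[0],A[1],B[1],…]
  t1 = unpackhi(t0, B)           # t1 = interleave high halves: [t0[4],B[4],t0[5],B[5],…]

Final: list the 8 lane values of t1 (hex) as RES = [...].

→ t0 |04|c0|da|cb|06|62|f8|3f|
→ t1 |06|fa|62|dd|f8|a1|3f|b6|

RES = [ 0x06  0xfa  0x62  0xdd  0xf8  0xa1  0x3f  0xb6 ]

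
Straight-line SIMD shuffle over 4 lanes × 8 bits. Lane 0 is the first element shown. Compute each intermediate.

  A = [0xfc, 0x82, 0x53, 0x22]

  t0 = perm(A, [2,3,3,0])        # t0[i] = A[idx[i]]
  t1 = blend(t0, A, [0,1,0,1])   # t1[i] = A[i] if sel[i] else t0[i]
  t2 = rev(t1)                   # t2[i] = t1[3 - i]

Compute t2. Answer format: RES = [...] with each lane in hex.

RES = [0x22, 0x22, 0x82, 0x53]

  t0: 53 22 22 fc
  t1: 53 82 22 22
  t2: 22 22 82 53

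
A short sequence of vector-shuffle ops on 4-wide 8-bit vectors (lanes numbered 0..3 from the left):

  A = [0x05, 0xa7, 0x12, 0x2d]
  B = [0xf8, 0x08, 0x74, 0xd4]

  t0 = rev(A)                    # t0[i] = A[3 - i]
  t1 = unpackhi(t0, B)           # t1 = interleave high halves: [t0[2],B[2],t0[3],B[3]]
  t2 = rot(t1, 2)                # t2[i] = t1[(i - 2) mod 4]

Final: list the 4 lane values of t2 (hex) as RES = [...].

RES = [ 0x05  0xd4  0xa7  0x74 ]

→ t0 |2d|12|a7|05|
→ t1 |a7|74|05|d4|
→ t2 |05|d4|a7|74|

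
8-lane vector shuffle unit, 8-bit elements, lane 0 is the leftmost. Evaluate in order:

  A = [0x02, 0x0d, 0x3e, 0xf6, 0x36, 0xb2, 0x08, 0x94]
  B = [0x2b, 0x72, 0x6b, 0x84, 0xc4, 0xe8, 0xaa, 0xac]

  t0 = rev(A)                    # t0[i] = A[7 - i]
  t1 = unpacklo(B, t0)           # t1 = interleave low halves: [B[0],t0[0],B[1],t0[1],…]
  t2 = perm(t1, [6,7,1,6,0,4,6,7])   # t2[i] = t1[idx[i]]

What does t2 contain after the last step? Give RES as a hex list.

RES = [0x84, 0x36, 0x94, 0x84, 0x2b, 0x6b, 0x84, 0x36]

→ t0 |94|08|b2|36|f6|3e|0d|02|
→ t1 |2b|94|72|08|6b|b2|84|36|
→ t2 |84|36|94|84|2b|6b|84|36|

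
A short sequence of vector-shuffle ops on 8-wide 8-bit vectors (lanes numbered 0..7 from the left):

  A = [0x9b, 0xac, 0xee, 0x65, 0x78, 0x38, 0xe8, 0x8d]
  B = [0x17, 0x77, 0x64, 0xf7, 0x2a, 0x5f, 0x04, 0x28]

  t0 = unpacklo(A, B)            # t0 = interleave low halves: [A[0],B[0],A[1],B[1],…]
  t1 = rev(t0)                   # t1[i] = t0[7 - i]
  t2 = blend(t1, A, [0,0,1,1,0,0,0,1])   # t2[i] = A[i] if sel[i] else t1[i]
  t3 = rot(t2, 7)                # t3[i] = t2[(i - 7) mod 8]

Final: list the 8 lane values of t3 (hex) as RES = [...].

→ t0 |9b|17|ac|77|ee|64|65|f7|
→ t1 |f7|65|64|ee|77|ac|17|9b|
→ t2 |f7|65|ee|65|77|ac|17|8d|
→ t3 |65|ee|65|77|ac|17|8d|f7|

RES = [ 0x65  0xee  0x65  0x77  0xac  0x17  0x8d  0xf7 ]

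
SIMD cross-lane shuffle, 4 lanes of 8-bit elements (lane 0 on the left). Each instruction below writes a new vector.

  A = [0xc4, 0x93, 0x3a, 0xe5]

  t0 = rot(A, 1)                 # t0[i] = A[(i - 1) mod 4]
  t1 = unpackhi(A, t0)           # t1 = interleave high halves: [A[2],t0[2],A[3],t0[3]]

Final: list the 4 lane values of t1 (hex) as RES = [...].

RES = [ 0x3a  0x93  0xe5  0x3a ]

t0 = [0xe5, 0xc4, 0x93, 0x3a]
t1 = [0x3a, 0x93, 0xe5, 0x3a]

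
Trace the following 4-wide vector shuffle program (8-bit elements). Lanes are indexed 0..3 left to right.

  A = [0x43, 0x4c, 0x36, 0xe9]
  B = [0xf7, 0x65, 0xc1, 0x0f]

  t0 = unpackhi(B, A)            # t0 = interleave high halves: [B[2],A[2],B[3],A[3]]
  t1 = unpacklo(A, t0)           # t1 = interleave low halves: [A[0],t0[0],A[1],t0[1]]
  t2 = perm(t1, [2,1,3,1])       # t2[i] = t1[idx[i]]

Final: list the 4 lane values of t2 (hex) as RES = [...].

→ t0 |c1|36|0f|e9|
→ t1 |43|c1|4c|36|
→ t2 |4c|c1|36|c1|

RES = [0x4c, 0xc1, 0x36, 0xc1]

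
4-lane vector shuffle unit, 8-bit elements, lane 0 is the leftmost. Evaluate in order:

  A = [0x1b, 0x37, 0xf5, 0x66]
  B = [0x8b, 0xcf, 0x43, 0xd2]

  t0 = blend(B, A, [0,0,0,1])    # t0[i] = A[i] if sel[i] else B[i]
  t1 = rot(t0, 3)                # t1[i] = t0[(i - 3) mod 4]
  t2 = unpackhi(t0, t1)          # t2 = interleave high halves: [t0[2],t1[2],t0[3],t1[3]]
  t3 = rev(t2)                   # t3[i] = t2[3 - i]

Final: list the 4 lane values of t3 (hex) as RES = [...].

RES = [0x8b, 0x66, 0x66, 0x43]

t0 = [0x8b, 0xcf, 0x43, 0x66]
t1 = [0xcf, 0x43, 0x66, 0x8b]
t2 = [0x43, 0x66, 0x66, 0x8b]
t3 = [0x8b, 0x66, 0x66, 0x43]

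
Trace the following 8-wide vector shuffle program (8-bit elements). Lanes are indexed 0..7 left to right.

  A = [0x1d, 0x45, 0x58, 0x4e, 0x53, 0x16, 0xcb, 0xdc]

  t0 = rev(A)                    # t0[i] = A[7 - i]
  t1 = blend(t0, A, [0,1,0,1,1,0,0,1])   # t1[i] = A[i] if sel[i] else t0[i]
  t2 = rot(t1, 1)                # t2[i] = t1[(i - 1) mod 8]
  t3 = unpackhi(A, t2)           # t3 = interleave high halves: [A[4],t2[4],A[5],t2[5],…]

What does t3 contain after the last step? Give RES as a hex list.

t0 = [0xdc, 0xcb, 0x16, 0x53, 0x4e, 0x58, 0x45, 0x1d]
t1 = [0xdc, 0x45, 0x16, 0x4e, 0x53, 0x58, 0x45, 0xdc]
t2 = [0xdc, 0xdc, 0x45, 0x16, 0x4e, 0x53, 0x58, 0x45]
t3 = [0x53, 0x4e, 0x16, 0x53, 0xcb, 0x58, 0xdc, 0x45]

RES = [0x53, 0x4e, 0x16, 0x53, 0xcb, 0x58, 0xdc, 0x45]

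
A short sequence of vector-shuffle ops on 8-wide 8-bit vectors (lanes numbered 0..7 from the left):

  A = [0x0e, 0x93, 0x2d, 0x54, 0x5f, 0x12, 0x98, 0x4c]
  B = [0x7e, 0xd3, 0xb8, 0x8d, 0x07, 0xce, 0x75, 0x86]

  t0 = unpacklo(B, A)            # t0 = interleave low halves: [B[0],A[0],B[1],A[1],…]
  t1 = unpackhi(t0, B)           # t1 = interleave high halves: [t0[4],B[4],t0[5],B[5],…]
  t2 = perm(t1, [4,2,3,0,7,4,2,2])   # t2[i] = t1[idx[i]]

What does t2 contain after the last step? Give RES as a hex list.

→ t0 |7e|0e|d3|93|b8|2d|8d|54|
→ t1 |b8|07|2d|ce|8d|75|54|86|
→ t2 |8d|2d|ce|b8|86|8d|2d|2d|

RES = [0x8d, 0x2d, 0xce, 0xb8, 0x86, 0x8d, 0x2d, 0x2d]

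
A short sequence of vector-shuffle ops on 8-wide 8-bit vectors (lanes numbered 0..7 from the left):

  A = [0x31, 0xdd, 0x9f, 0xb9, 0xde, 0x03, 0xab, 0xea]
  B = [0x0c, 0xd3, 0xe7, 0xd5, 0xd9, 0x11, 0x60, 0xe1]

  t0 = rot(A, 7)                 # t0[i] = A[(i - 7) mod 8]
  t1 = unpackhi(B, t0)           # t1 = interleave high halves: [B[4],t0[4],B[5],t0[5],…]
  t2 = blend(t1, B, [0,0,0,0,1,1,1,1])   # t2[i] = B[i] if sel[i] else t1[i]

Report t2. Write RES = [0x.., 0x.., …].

RES = [0xd9, 0x03, 0x11, 0xab, 0xd9, 0x11, 0x60, 0xe1]

  t0: dd 9f b9 de 03 ab ea 31
  t1: d9 03 11 ab 60 ea e1 31
  t2: d9 03 11 ab d9 11 60 e1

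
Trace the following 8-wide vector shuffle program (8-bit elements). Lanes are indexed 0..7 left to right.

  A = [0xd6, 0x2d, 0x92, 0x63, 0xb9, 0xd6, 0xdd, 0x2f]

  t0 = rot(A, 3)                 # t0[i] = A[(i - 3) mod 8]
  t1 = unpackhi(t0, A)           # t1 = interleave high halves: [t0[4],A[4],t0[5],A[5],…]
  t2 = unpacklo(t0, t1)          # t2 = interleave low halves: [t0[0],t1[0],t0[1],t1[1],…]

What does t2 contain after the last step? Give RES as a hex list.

RES = [ 0xd6  0x2d  0xdd  0xb9  0x2f  0x92  0xd6  0xd6 ]

→ t0 |d6|dd|2f|d6|2d|92|63|b9|
→ t1 |2d|b9|92|d6|63|dd|b9|2f|
→ t2 |d6|2d|dd|b9|2f|92|d6|d6|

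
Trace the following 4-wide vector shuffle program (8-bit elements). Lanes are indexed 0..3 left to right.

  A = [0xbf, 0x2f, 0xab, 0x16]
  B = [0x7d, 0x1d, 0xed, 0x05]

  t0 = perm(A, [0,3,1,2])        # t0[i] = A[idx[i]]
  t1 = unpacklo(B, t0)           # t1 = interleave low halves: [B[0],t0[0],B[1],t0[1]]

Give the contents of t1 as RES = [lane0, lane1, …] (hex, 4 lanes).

→ t0 |bf|16|2f|ab|
→ t1 |7d|bf|1d|16|

RES = [0x7d, 0xbf, 0x1d, 0x16]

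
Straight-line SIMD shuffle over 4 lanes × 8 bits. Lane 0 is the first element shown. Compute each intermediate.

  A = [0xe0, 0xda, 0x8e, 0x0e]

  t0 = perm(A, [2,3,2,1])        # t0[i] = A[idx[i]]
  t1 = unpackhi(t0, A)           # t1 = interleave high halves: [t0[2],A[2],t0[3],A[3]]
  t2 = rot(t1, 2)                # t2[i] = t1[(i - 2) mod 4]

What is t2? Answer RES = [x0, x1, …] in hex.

  t0: 8e 0e 8e da
  t1: 8e 8e da 0e
  t2: da 0e 8e 8e

RES = [ 0xda  0x0e  0x8e  0x8e ]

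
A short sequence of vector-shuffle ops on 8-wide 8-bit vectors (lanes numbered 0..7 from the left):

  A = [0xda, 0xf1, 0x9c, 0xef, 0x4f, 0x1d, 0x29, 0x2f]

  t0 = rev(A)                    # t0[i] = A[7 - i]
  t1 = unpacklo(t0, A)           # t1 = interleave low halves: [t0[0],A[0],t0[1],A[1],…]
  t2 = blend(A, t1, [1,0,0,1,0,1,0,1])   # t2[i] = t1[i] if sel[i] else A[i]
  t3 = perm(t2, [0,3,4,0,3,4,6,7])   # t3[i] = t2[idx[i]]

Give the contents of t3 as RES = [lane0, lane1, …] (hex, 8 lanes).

→ t0 |2f|29|1d|4f|ef|9c|f1|da|
→ t1 |2f|da|29|f1|1d|9c|4f|ef|
→ t2 |2f|f1|9c|f1|4f|9c|29|ef|
→ t3 |2f|f1|4f|2f|f1|4f|29|ef|

RES = [ 0x2f  0xf1  0x4f  0x2f  0xf1  0x4f  0x29  0xef ]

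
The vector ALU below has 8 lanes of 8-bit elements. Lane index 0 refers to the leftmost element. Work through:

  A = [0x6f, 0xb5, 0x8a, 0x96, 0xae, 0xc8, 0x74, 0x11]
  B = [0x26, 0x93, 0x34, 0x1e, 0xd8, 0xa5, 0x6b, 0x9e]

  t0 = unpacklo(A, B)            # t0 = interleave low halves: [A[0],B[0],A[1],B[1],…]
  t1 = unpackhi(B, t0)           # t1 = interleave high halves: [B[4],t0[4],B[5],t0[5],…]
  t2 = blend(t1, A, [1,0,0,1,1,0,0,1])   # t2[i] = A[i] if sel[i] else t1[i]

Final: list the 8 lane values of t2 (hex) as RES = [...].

t0 = [0x6f, 0x26, 0xb5, 0x93, 0x8a, 0x34, 0x96, 0x1e]
t1 = [0xd8, 0x8a, 0xa5, 0x34, 0x6b, 0x96, 0x9e, 0x1e]
t2 = [0x6f, 0x8a, 0xa5, 0x96, 0xae, 0x96, 0x9e, 0x11]

RES = [ 0x6f  0x8a  0xa5  0x96  0xae  0x96  0x9e  0x11 ]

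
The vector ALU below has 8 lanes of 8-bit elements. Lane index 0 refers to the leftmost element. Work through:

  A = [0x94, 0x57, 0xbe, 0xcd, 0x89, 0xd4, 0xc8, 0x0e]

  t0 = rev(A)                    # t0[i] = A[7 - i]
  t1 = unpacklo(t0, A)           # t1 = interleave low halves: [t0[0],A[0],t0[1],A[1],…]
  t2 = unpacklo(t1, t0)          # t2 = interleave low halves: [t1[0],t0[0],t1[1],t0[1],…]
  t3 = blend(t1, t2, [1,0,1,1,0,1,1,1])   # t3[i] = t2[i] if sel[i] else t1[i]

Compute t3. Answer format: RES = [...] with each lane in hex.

t0 = [0x0e, 0xc8, 0xd4, 0x89, 0xcd, 0xbe, 0x57, 0x94]
t1 = [0x0e, 0x94, 0xc8, 0x57, 0xd4, 0xbe, 0x89, 0xcd]
t2 = [0x0e, 0x0e, 0x94, 0xc8, 0xc8, 0xd4, 0x57, 0x89]
t3 = [0x0e, 0x94, 0x94, 0xc8, 0xd4, 0xd4, 0x57, 0x89]

RES = [ 0x0e  0x94  0x94  0xc8  0xd4  0xd4  0x57  0x89 ]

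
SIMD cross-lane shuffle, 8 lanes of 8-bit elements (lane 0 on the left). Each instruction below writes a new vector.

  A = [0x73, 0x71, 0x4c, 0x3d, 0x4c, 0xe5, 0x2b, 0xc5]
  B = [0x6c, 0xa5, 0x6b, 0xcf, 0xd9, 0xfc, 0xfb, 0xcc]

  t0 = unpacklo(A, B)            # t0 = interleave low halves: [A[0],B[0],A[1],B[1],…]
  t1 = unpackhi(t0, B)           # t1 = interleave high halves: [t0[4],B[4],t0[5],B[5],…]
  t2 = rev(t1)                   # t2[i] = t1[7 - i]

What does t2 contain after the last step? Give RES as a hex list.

RES = [ 0xcc  0xcf  0xfb  0x3d  0xfc  0x6b  0xd9  0x4c ]

t0 = [0x73, 0x6c, 0x71, 0xa5, 0x4c, 0x6b, 0x3d, 0xcf]
t1 = [0x4c, 0xd9, 0x6b, 0xfc, 0x3d, 0xfb, 0xcf, 0xcc]
t2 = [0xcc, 0xcf, 0xfb, 0x3d, 0xfc, 0x6b, 0xd9, 0x4c]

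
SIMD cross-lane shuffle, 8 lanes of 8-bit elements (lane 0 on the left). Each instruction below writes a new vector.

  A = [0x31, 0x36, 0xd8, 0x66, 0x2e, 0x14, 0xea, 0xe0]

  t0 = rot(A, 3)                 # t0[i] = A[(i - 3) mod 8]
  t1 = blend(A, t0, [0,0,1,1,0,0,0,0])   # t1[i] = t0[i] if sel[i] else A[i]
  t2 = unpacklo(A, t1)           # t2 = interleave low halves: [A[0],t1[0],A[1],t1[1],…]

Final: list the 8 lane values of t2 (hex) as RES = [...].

RES = [0x31, 0x31, 0x36, 0x36, 0xd8, 0xe0, 0x66, 0x31]

→ t0 |14|ea|e0|31|36|d8|66|2e|
→ t1 |31|36|e0|31|2e|14|ea|e0|
→ t2 |31|31|36|36|d8|e0|66|31|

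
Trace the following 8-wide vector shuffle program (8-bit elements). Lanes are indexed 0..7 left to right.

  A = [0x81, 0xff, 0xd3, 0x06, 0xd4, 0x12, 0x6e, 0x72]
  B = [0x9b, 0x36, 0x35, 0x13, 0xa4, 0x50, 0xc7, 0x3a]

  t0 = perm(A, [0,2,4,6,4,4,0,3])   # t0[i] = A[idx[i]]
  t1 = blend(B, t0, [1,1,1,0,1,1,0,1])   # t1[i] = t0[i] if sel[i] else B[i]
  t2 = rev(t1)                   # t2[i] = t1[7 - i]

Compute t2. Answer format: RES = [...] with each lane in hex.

→ t0 |81|d3|d4|6e|d4|d4|81|06|
→ t1 |81|d3|d4|13|d4|d4|c7|06|
→ t2 |06|c7|d4|d4|13|d4|d3|81|

RES = [ 0x06  0xc7  0xd4  0xd4  0x13  0xd4  0xd3  0x81 ]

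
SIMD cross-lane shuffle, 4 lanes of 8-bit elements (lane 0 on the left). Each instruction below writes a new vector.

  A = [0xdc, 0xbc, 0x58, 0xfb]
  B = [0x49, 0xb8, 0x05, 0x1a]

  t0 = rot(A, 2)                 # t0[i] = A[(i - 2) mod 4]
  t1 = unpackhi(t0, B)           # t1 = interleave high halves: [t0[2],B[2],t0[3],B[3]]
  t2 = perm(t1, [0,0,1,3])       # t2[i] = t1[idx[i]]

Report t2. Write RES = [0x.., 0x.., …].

t0 = [0x58, 0xfb, 0xdc, 0xbc]
t1 = [0xdc, 0x05, 0xbc, 0x1a]
t2 = [0xdc, 0xdc, 0x05, 0x1a]

RES = [ 0xdc  0xdc  0x05  0x1a ]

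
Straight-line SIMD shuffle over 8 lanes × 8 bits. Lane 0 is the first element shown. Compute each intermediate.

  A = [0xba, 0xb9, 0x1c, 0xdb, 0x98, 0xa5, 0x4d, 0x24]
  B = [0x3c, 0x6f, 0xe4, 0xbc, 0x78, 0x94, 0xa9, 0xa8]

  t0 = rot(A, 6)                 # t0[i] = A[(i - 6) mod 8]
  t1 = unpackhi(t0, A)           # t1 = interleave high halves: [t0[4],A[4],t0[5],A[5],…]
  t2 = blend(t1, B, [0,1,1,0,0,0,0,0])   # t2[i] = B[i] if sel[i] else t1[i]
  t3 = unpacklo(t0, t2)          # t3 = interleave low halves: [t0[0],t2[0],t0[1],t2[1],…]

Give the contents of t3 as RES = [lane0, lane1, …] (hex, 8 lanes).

RES = [ 0x1c  0x4d  0xdb  0x6f  0x98  0xe4  0xa5  0xa5 ]

t0 = [0x1c, 0xdb, 0x98, 0xa5, 0x4d, 0x24, 0xba, 0xb9]
t1 = [0x4d, 0x98, 0x24, 0xa5, 0xba, 0x4d, 0xb9, 0x24]
t2 = [0x4d, 0x6f, 0xe4, 0xa5, 0xba, 0x4d, 0xb9, 0x24]
t3 = [0x1c, 0x4d, 0xdb, 0x6f, 0x98, 0xe4, 0xa5, 0xa5]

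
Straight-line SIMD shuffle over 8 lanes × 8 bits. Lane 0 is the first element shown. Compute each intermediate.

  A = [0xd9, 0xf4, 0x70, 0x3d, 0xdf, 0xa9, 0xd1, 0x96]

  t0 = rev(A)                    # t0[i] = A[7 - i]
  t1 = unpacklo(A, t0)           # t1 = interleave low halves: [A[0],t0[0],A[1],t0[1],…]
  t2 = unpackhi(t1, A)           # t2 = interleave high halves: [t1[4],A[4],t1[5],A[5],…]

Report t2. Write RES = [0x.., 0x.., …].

RES = [ 0x70  0xdf  0xa9  0xa9  0x3d  0xd1  0xdf  0x96 ]

  t0: 96 d1 a9 df 3d 70 f4 d9
  t1: d9 96 f4 d1 70 a9 3d df
  t2: 70 df a9 a9 3d d1 df 96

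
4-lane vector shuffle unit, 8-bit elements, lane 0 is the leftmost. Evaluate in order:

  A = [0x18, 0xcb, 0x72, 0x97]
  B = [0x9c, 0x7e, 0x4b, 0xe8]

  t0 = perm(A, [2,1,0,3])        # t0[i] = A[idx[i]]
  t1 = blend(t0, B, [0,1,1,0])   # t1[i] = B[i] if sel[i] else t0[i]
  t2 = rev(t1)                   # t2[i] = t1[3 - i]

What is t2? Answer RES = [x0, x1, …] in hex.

RES = [ 0x97  0x4b  0x7e  0x72 ]

→ t0 |72|cb|18|97|
→ t1 |72|7e|4b|97|
→ t2 |97|4b|7e|72|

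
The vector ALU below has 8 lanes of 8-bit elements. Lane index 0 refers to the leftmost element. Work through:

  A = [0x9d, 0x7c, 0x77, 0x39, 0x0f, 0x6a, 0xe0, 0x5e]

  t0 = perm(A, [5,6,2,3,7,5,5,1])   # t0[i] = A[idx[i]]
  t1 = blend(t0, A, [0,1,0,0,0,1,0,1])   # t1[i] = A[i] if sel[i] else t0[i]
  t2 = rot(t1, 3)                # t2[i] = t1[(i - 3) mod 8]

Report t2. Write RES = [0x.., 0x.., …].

RES = [0x6a, 0x6a, 0x5e, 0x6a, 0x7c, 0x77, 0x39, 0x5e]

  t0: 6a e0 77 39 5e 6a 6a 7c
  t1: 6a 7c 77 39 5e 6a 6a 5e
  t2: 6a 6a 5e 6a 7c 77 39 5e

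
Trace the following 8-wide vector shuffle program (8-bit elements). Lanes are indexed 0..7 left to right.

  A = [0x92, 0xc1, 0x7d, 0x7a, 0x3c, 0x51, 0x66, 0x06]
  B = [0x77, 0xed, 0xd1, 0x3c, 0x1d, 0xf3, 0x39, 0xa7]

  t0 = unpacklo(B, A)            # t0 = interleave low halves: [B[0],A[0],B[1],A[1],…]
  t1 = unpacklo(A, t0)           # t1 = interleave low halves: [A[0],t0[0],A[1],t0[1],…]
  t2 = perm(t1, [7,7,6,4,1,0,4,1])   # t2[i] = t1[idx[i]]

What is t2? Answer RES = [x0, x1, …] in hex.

RES = [0xc1, 0xc1, 0x7a, 0x7d, 0x77, 0x92, 0x7d, 0x77]

→ t0 |77|92|ed|c1|d1|7d|3c|7a|
→ t1 |92|77|c1|92|7d|ed|7a|c1|
→ t2 |c1|c1|7a|7d|77|92|7d|77|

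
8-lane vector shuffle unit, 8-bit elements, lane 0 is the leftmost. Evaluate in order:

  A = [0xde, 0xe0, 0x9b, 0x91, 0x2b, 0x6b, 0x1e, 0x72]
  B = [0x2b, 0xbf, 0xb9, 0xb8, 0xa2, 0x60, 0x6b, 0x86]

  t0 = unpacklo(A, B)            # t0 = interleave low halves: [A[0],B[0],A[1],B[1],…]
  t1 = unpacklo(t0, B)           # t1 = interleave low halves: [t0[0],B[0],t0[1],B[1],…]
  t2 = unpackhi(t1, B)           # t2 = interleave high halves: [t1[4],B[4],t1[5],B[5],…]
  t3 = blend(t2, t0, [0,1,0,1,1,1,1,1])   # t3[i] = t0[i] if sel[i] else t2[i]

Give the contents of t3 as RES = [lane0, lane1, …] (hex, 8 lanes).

RES = [0xe0, 0x2b, 0xb9, 0xbf, 0x9b, 0xb9, 0x91, 0xb8]

t0 = [0xde, 0x2b, 0xe0, 0xbf, 0x9b, 0xb9, 0x91, 0xb8]
t1 = [0xde, 0x2b, 0x2b, 0xbf, 0xe0, 0xb9, 0xbf, 0xb8]
t2 = [0xe0, 0xa2, 0xb9, 0x60, 0xbf, 0x6b, 0xb8, 0x86]
t3 = [0xe0, 0x2b, 0xb9, 0xbf, 0x9b, 0xb9, 0x91, 0xb8]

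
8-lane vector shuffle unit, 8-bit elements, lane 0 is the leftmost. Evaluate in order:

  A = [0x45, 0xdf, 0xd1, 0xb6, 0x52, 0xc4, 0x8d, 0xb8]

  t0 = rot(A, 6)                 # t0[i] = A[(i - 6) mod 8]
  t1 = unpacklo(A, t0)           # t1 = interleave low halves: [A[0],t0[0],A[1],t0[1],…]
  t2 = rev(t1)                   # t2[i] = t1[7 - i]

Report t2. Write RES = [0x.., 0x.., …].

RES = [ 0xc4  0xb6  0x52  0xd1  0xb6  0xdf  0xd1  0x45 ]

→ t0 |d1|b6|52|c4|8d|b8|45|df|
→ t1 |45|d1|df|b6|d1|52|b6|c4|
→ t2 |c4|b6|52|d1|b6|df|d1|45|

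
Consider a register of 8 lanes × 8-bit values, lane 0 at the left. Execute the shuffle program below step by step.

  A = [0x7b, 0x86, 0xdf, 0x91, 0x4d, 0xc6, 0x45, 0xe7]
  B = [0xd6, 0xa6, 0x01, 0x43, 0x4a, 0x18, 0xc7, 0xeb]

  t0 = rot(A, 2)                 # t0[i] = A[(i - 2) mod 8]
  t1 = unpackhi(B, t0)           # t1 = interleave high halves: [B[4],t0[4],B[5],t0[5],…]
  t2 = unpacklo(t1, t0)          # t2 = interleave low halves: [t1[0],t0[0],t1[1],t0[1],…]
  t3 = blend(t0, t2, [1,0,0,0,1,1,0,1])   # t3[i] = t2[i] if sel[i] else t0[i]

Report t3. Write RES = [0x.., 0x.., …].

→ t0 |45|e7|7b|86|df|91|4d|c6|
→ t1 |4a|df|18|91|c7|4d|eb|c6|
→ t2 |4a|45|df|e7|18|7b|91|86|
→ t3 |4a|e7|7b|86|18|7b|4d|86|

RES = [0x4a, 0xe7, 0x7b, 0x86, 0x18, 0x7b, 0x4d, 0x86]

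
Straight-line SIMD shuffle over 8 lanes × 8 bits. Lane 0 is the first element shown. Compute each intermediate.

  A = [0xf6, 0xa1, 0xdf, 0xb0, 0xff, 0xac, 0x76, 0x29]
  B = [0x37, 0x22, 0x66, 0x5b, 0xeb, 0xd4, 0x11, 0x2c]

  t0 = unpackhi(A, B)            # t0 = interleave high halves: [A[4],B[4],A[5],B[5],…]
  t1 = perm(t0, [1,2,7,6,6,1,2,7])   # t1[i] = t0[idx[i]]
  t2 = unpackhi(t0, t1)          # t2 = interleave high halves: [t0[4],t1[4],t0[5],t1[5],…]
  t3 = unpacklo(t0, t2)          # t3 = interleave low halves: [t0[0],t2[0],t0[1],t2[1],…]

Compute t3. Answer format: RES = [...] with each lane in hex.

  t0: ff eb ac d4 76 11 29 2c
  t1: eb ac 2c 29 29 eb ac 2c
  t2: 76 29 11 eb 29 ac 2c 2c
  t3: ff 76 eb 29 ac 11 d4 eb

RES = [0xff, 0x76, 0xeb, 0x29, 0xac, 0x11, 0xd4, 0xeb]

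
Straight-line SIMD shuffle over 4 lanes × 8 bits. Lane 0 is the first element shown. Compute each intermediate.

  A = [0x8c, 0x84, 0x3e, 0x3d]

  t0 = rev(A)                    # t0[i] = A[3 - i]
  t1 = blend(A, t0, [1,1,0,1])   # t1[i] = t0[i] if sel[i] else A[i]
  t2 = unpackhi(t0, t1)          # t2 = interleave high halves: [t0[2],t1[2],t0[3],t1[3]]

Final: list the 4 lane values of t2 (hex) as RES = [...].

t0 = [0x3d, 0x3e, 0x84, 0x8c]
t1 = [0x3d, 0x3e, 0x3e, 0x8c]
t2 = [0x84, 0x3e, 0x8c, 0x8c]

RES = [ 0x84  0x3e  0x8c  0x8c ]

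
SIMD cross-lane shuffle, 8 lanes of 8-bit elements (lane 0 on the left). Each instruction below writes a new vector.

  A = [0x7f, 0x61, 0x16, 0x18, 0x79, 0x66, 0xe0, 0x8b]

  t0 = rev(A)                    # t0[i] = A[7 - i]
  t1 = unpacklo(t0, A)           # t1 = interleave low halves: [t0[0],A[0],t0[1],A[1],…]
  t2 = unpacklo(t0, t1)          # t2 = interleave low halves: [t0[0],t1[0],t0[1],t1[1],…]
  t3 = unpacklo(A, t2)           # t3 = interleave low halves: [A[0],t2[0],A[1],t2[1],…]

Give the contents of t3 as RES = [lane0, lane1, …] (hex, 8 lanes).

RES = [ 0x7f  0x8b  0x61  0x8b  0x16  0xe0  0x18  0x7f ]

t0 = [0x8b, 0xe0, 0x66, 0x79, 0x18, 0x16, 0x61, 0x7f]
t1 = [0x8b, 0x7f, 0xe0, 0x61, 0x66, 0x16, 0x79, 0x18]
t2 = [0x8b, 0x8b, 0xe0, 0x7f, 0x66, 0xe0, 0x79, 0x61]
t3 = [0x7f, 0x8b, 0x61, 0x8b, 0x16, 0xe0, 0x18, 0x7f]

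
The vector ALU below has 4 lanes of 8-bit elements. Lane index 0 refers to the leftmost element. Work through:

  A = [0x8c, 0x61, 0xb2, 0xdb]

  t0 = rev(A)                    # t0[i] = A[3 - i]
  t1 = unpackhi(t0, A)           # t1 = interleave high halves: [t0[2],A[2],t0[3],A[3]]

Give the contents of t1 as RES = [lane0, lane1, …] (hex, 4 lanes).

→ t0 |db|b2|61|8c|
→ t1 |61|b2|8c|db|

RES = [ 0x61  0xb2  0x8c  0xdb ]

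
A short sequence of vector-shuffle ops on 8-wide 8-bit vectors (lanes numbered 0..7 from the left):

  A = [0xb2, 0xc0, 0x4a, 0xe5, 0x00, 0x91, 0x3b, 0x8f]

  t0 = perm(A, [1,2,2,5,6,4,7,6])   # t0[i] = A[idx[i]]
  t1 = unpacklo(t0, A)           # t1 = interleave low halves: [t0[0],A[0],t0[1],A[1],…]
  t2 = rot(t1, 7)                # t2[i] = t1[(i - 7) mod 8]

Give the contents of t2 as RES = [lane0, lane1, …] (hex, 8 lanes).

RES = [0xb2, 0x4a, 0xc0, 0x4a, 0x4a, 0x91, 0xe5, 0xc0]

  t0: c0 4a 4a 91 3b 00 8f 3b
  t1: c0 b2 4a c0 4a 4a 91 e5
  t2: b2 4a c0 4a 4a 91 e5 c0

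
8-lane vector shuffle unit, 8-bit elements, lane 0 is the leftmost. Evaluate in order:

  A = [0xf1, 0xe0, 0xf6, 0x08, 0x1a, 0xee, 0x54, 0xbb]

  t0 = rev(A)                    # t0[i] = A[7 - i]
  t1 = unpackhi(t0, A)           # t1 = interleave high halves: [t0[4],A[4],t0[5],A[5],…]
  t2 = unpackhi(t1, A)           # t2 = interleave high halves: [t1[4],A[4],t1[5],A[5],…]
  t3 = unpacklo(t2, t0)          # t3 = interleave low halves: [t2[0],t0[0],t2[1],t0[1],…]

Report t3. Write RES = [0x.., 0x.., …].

RES = [ 0xe0  0xbb  0x1a  0x54  0x54  0xee  0xee  0x1a ]

t0 = [0xbb, 0x54, 0xee, 0x1a, 0x08, 0xf6, 0xe0, 0xf1]
t1 = [0x08, 0x1a, 0xf6, 0xee, 0xe0, 0x54, 0xf1, 0xbb]
t2 = [0xe0, 0x1a, 0x54, 0xee, 0xf1, 0x54, 0xbb, 0xbb]
t3 = [0xe0, 0xbb, 0x1a, 0x54, 0x54, 0xee, 0xee, 0x1a]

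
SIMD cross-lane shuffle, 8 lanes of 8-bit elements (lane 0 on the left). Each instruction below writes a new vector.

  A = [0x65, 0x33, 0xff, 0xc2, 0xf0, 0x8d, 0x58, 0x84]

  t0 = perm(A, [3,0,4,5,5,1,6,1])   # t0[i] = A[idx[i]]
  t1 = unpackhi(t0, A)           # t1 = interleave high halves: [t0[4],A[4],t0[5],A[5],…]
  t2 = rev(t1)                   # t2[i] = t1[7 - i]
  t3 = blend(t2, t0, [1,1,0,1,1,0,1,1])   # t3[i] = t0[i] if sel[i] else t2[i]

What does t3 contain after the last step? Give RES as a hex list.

→ t0 |c2|65|f0|8d|8d|33|58|33|
→ t1 |8d|f0|33|8d|58|58|33|84|
→ t2 |84|33|58|58|8d|33|f0|8d|
→ t3 |c2|65|58|8d|8d|33|58|33|

RES = [ 0xc2  0x65  0x58  0x8d  0x8d  0x33  0x58  0x33 ]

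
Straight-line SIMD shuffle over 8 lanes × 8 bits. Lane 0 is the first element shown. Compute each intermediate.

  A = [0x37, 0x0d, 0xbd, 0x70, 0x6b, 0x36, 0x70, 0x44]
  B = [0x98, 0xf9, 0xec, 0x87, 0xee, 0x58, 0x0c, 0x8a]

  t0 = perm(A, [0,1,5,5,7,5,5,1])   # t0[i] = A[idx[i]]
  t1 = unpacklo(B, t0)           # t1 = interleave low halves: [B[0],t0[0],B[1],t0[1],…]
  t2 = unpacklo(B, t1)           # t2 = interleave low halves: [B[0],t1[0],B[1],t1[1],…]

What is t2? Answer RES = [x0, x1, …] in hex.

  t0: 37 0d 36 36 44 36 36 0d
  t1: 98 37 f9 0d ec 36 87 36
  t2: 98 98 f9 37 ec f9 87 0d

RES = [0x98, 0x98, 0xf9, 0x37, 0xec, 0xf9, 0x87, 0x0d]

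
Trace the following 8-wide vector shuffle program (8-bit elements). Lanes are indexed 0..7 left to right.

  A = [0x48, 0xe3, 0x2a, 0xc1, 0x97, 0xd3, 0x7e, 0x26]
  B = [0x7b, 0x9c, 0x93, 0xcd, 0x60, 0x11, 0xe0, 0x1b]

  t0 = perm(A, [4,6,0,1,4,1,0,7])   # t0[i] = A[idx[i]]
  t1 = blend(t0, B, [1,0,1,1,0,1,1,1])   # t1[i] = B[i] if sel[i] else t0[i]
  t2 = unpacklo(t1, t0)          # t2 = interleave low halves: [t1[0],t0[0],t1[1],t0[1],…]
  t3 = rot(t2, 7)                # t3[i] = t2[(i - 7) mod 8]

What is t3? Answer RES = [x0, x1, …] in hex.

RES = [0x97, 0x7e, 0x7e, 0x93, 0x48, 0xcd, 0xe3, 0x7b]

  t0: 97 7e 48 e3 97 e3 48 26
  t1: 7b 7e 93 cd 97 11 e0 1b
  t2: 7b 97 7e 7e 93 48 cd e3
  t3: 97 7e 7e 93 48 cd e3 7b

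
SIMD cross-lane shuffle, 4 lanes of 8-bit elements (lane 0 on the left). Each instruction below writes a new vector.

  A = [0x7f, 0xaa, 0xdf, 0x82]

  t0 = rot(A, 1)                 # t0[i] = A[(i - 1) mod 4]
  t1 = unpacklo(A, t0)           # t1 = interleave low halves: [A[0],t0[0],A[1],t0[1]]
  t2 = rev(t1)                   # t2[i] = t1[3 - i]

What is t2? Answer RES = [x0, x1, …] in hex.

→ t0 |82|7f|aa|df|
→ t1 |7f|82|aa|7f|
→ t2 |7f|aa|82|7f|

RES = [ 0x7f  0xaa  0x82  0x7f ]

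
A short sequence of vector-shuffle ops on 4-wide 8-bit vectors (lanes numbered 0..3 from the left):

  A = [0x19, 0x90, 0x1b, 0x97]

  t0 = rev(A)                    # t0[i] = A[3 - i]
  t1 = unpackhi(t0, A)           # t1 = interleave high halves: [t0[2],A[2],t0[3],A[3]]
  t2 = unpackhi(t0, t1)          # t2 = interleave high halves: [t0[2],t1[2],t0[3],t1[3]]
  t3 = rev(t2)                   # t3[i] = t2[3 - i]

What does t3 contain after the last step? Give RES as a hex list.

t0 = [0x97, 0x1b, 0x90, 0x19]
t1 = [0x90, 0x1b, 0x19, 0x97]
t2 = [0x90, 0x19, 0x19, 0x97]
t3 = [0x97, 0x19, 0x19, 0x90]

RES = [0x97, 0x19, 0x19, 0x90]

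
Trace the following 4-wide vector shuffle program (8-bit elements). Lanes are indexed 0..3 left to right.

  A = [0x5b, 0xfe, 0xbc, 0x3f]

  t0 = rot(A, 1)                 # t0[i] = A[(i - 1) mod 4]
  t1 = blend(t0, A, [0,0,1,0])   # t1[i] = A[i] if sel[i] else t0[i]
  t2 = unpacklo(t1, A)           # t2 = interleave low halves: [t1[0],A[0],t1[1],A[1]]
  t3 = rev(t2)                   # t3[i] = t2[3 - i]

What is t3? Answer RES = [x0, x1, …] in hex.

RES = [ 0xfe  0x5b  0x5b  0x3f ]

  t0: 3f 5b fe bc
  t1: 3f 5b bc bc
  t2: 3f 5b 5b fe
  t3: fe 5b 5b 3f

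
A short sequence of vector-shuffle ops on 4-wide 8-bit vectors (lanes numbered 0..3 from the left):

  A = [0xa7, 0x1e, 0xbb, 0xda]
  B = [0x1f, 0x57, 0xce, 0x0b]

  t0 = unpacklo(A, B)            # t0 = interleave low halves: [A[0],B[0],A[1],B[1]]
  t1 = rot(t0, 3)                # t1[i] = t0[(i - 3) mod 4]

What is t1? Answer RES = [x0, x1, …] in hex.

RES = [ 0x1f  0x1e  0x57  0xa7 ]

→ t0 |a7|1f|1e|57|
→ t1 |1f|1e|57|a7|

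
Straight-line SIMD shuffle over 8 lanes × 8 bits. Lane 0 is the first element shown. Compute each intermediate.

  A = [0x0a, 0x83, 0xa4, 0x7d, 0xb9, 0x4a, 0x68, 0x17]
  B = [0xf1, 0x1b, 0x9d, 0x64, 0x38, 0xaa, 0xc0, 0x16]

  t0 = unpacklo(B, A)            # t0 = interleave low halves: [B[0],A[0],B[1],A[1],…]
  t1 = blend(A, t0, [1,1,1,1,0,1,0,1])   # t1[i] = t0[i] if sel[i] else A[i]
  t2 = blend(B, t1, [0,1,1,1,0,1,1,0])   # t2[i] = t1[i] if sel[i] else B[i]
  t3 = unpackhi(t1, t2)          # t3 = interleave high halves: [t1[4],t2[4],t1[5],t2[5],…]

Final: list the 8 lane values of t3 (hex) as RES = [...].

RES = [ 0xb9  0x38  0xa4  0xa4  0x68  0x68  0x7d  0x16 ]

t0 = [0xf1, 0x0a, 0x1b, 0x83, 0x9d, 0xa4, 0x64, 0x7d]
t1 = [0xf1, 0x0a, 0x1b, 0x83, 0xb9, 0xa4, 0x68, 0x7d]
t2 = [0xf1, 0x0a, 0x1b, 0x83, 0x38, 0xa4, 0x68, 0x16]
t3 = [0xb9, 0x38, 0xa4, 0xa4, 0x68, 0x68, 0x7d, 0x16]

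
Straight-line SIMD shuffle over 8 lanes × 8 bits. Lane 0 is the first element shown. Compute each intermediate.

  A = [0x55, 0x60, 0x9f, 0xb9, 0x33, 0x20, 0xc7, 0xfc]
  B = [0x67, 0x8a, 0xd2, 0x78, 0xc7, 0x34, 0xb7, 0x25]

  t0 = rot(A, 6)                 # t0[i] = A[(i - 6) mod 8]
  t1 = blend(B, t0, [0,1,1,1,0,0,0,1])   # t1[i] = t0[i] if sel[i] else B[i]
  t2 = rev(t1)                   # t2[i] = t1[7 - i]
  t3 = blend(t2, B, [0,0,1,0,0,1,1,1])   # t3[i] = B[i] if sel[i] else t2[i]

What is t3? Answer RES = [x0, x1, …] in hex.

  t0: 9f b9 33 20 c7 fc 55 60
  t1: 67 b9 33 20 c7 34 b7 60
  t2: 60 b7 34 c7 20 33 b9 67
  t3: 60 b7 d2 c7 20 34 b7 25

RES = [ 0x60  0xb7  0xd2  0xc7  0x20  0x34  0xb7  0x25 ]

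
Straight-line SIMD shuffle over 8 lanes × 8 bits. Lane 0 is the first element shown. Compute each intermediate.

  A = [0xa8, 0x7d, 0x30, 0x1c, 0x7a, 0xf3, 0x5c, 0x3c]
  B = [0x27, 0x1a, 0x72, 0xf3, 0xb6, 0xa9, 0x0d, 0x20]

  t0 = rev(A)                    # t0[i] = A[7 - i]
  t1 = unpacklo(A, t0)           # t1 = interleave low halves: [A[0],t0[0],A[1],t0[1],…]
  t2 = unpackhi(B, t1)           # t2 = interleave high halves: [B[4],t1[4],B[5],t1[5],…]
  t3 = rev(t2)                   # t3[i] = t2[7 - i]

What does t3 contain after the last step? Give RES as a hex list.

RES = [ 0x7a  0x20  0x1c  0x0d  0xf3  0xa9  0x30  0xb6 ]

t0 = [0x3c, 0x5c, 0xf3, 0x7a, 0x1c, 0x30, 0x7d, 0xa8]
t1 = [0xa8, 0x3c, 0x7d, 0x5c, 0x30, 0xf3, 0x1c, 0x7a]
t2 = [0xb6, 0x30, 0xa9, 0xf3, 0x0d, 0x1c, 0x20, 0x7a]
t3 = [0x7a, 0x20, 0x1c, 0x0d, 0xf3, 0xa9, 0x30, 0xb6]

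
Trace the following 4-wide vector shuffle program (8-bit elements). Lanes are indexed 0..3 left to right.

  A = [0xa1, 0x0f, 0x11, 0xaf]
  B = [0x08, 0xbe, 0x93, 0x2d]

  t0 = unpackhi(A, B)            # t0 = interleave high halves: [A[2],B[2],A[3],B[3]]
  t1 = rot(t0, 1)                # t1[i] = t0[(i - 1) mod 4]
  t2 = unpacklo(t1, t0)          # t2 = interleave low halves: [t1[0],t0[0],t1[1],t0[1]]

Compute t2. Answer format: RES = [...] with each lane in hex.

  t0: 11 93 af 2d
  t1: 2d 11 93 af
  t2: 2d 11 11 93

RES = [ 0x2d  0x11  0x11  0x93 ]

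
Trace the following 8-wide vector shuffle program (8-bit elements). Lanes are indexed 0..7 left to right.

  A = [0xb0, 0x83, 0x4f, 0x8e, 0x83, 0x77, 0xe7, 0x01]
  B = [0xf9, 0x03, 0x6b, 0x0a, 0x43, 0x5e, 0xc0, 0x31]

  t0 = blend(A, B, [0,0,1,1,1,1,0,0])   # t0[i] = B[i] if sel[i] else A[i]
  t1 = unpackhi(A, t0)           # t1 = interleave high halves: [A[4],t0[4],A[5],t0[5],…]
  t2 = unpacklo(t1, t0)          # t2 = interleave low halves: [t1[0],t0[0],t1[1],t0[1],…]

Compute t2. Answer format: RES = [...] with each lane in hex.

  t0: b0 83 6b 0a 43 5e e7 01
  t1: 83 43 77 5e e7 e7 01 01
  t2: 83 b0 43 83 77 6b 5e 0a

RES = [ 0x83  0xb0  0x43  0x83  0x77  0x6b  0x5e  0x0a ]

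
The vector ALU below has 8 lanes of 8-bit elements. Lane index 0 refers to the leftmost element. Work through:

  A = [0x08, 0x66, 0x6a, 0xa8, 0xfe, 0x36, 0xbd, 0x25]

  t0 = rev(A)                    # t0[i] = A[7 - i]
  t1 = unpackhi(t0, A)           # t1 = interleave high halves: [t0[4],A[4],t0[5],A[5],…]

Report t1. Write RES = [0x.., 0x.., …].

RES = [ 0xa8  0xfe  0x6a  0x36  0x66  0xbd  0x08  0x25 ]

  t0: 25 bd 36 fe a8 6a 66 08
  t1: a8 fe 6a 36 66 bd 08 25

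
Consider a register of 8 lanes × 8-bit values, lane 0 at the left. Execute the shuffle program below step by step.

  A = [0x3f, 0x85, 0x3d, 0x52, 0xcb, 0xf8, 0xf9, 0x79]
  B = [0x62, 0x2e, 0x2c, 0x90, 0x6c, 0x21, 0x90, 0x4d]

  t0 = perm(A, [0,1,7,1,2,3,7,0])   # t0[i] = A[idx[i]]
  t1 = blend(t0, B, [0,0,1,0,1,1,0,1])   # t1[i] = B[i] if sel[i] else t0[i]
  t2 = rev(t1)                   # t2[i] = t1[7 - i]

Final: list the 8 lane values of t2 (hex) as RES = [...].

RES = [ 0x4d  0x79  0x21  0x6c  0x85  0x2c  0x85  0x3f ]

→ t0 |3f|85|79|85|3d|52|79|3f|
→ t1 |3f|85|2c|85|6c|21|79|4d|
→ t2 |4d|79|21|6c|85|2c|85|3f|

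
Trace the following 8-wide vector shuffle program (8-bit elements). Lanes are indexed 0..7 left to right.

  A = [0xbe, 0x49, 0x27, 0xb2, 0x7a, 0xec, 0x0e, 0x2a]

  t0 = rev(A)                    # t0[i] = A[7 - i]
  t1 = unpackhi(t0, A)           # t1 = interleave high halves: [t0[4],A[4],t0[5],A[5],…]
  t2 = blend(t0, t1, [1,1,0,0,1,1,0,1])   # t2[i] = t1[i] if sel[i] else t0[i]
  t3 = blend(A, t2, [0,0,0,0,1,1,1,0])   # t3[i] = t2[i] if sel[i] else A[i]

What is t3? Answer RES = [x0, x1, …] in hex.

RES = [0xbe, 0x49, 0x27, 0xb2, 0x49, 0x0e, 0x49, 0x2a]

  t0: 2a 0e ec 7a b2 27 49 be
  t1: b2 7a 27 ec 49 0e be 2a
  t2: b2 7a ec 7a 49 0e 49 2a
  t3: be 49 27 b2 49 0e 49 2a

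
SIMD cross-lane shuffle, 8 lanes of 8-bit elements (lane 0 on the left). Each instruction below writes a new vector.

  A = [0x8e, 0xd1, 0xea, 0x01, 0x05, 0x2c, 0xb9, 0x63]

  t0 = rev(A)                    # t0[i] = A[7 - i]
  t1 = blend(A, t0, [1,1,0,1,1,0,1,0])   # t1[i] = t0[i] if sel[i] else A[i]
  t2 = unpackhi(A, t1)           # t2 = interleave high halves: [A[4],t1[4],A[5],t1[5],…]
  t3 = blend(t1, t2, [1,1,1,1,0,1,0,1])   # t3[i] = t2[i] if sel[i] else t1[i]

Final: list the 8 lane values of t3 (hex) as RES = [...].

RES = [ 0x05  0x01  0x2c  0x2c  0x01  0xd1  0xd1  0x63 ]

→ t0 |63|b9|2c|05|01|ea|d1|8e|
→ t1 |63|b9|ea|05|01|2c|d1|63|
→ t2 |05|01|2c|2c|b9|d1|63|63|
→ t3 |05|01|2c|2c|01|d1|d1|63|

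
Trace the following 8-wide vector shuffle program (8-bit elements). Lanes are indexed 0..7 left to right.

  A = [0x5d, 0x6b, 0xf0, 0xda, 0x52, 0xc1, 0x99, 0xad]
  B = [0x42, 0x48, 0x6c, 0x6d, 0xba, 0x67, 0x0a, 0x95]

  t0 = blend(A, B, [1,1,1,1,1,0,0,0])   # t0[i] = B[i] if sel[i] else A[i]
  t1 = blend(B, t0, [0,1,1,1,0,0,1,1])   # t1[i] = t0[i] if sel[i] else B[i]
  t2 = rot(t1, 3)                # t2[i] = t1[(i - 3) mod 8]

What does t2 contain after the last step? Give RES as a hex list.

RES = [ 0x67  0x99  0xad  0x42  0x48  0x6c  0x6d  0xba ]

t0 = [0x42, 0x48, 0x6c, 0x6d, 0xba, 0xc1, 0x99, 0xad]
t1 = [0x42, 0x48, 0x6c, 0x6d, 0xba, 0x67, 0x99, 0xad]
t2 = [0x67, 0x99, 0xad, 0x42, 0x48, 0x6c, 0x6d, 0xba]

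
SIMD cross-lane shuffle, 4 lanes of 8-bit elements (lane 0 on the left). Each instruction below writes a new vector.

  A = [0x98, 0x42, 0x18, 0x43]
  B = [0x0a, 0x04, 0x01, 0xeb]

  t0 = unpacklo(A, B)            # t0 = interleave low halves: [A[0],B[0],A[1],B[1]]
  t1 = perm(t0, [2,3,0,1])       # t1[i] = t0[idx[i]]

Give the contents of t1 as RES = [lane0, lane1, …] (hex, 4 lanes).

t0 = [0x98, 0x0a, 0x42, 0x04]
t1 = [0x42, 0x04, 0x98, 0x0a]

RES = [ 0x42  0x04  0x98  0x0a ]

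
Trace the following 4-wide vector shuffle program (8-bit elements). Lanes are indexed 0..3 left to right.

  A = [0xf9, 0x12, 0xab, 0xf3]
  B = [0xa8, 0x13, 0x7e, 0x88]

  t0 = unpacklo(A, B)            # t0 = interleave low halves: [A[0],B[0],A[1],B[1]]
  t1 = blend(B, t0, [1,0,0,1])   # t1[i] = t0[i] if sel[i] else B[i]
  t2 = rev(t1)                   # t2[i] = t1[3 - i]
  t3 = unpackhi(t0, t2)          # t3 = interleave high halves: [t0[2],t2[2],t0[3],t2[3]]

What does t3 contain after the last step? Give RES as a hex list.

RES = [0x12, 0x13, 0x13, 0xf9]

  t0: f9 a8 12 13
  t1: f9 13 7e 13
  t2: 13 7e 13 f9
  t3: 12 13 13 f9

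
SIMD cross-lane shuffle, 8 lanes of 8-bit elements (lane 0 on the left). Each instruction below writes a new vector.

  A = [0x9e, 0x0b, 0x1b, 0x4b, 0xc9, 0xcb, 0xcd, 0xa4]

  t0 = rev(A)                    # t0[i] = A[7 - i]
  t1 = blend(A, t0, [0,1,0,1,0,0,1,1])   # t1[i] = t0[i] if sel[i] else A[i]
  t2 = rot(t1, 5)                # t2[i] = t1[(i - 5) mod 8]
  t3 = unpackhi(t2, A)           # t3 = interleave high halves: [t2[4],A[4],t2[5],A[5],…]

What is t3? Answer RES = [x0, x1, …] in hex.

RES = [0x9e, 0xc9, 0x9e, 0xcb, 0xcd, 0xcd, 0x1b, 0xa4]

→ t0 |a4|cd|cb|c9|4b|1b|0b|9e|
→ t1 |9e|cd|1b|c9|c9|cb|0b|9e|
→ t2 |c9|c9|cb|0b|9e|9e|cd|1b|
→ t3 |9e|c9|9e|cb|cd|cd|1b|a4|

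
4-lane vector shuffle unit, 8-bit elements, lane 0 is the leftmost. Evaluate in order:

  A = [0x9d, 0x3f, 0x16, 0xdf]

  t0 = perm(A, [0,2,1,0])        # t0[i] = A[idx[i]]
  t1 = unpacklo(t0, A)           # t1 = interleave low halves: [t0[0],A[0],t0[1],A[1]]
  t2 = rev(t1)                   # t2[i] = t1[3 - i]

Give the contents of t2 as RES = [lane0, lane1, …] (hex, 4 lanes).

→ t0 |9d|16|3f|9d|
→ t1 |9d|9d|16|3f|
→ t2 |3f|16|9d|9d|

RES = [ 0x3f  0x16  0x9d  0x9d ]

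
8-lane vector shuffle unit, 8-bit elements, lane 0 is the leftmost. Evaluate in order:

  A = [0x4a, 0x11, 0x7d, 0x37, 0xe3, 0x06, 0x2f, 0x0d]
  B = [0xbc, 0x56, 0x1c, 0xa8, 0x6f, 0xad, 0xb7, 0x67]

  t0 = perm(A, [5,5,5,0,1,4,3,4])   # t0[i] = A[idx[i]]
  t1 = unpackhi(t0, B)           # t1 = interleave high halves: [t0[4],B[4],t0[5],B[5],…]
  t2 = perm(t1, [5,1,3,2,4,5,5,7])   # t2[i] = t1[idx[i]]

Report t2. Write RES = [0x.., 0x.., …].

RES = [ 0xb7  0x6f  0xad  0xe3  0x37  0xb7  0xb7  0x67 ]

  t0: 06 06 06 4a 11 e3 37 e3
  t1: 11 6f e3 ad 37 b7 e3 67
  t2: b7 6f ad e3 37 b7 b7 67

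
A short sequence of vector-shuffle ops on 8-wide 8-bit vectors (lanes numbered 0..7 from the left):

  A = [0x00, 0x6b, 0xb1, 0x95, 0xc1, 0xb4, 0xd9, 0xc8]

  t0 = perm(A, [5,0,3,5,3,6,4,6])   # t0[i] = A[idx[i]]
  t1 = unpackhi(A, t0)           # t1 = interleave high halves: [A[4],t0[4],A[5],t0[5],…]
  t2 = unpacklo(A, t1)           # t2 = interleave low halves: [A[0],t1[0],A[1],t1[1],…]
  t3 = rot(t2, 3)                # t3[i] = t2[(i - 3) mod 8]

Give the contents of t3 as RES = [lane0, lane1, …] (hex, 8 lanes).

→ t0 |b4|00|95|b4|95|d9|c1|d9|
→ t1 |c1|95|b4|d9|d9|c1|c8|d9|
→ t2 |00|c1|6b|95|b1|b4|95|d9|
→ t3 |b4|95|d9|00|c1|6b|95|b1|

RES = [0xb4, 0x95, 0xd9, 0x00, 0xc1, 0x6b, 0x95, 0xb1]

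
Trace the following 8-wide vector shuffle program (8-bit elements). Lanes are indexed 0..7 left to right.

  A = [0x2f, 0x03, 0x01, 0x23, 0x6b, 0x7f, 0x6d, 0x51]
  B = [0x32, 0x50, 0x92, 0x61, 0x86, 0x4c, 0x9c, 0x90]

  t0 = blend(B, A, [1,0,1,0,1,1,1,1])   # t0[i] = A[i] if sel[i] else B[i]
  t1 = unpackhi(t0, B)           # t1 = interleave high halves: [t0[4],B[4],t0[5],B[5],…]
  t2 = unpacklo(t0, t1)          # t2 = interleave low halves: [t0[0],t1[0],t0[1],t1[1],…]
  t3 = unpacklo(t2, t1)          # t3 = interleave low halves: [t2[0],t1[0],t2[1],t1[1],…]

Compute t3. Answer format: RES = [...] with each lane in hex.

RES = [ 0x2f  0x6b  0x6b  0x86  0x50  0x7f  0x86  0x4c ]

t0 = [0x2f, 0x50, 0x01, 0x61, 0x6b, 0x7f, 0x6d, 0x51]
t1 = [0x6b, 0x86, 0x7f, 0x4c, 0x6d, 0x9c, 0x51, 0x90]
t2 = [0x2f, 0x6b, 0x50, 0x86, 0x01, 0x7f, 0x61, 0x4c]
t3 = [0x2f, 0x6b, 0x6b, 0x86, 0x50, 0x7f, 0x86, 0x4c]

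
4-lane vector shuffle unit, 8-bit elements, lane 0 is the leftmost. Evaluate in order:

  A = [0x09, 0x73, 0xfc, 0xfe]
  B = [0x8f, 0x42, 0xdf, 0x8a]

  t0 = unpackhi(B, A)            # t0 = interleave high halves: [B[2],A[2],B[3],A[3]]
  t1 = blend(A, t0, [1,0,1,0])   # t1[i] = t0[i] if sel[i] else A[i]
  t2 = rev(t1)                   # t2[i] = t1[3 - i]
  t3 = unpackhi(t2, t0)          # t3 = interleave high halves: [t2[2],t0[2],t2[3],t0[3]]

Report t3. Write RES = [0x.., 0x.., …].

RES = [ 0x73  0x8a  0xdf  0xfe ]

  t0: df fc 8a fe
  t1: df 73 8a fe
  t2: fe 8a 73 df
  t3: 73 8a df fe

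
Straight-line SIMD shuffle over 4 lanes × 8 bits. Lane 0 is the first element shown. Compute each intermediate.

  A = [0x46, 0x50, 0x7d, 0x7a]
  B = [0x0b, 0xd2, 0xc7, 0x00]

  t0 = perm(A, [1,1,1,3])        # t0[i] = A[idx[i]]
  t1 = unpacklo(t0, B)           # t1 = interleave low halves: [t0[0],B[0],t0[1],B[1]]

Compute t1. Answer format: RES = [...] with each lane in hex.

→ t0 |50|50|50|7a|
→ t1 |50|0b|50|d2|

RES = [ 0x50  0x0b  0x50  0xd2 ]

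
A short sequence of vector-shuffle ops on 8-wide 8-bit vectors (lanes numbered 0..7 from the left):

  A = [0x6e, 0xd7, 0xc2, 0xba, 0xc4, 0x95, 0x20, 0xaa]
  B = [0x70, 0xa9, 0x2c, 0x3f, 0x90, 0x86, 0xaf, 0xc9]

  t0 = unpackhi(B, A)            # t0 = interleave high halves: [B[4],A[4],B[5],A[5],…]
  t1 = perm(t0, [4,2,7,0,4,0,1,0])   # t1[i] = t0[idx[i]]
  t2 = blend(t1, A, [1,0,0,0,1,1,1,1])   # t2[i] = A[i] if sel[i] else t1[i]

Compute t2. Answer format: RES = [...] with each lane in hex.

→ t0 |90|c4|86|95|af|20|c9|aa|
→ t1 |af|86|aa|90|af|90|c4|90|
→ t2 |6e|86|aa|90|c4|95|20|aa|

RES = [ 0x6e  0x86  0xaa  0x90  0xc4  0x95  0x20  0xaa ]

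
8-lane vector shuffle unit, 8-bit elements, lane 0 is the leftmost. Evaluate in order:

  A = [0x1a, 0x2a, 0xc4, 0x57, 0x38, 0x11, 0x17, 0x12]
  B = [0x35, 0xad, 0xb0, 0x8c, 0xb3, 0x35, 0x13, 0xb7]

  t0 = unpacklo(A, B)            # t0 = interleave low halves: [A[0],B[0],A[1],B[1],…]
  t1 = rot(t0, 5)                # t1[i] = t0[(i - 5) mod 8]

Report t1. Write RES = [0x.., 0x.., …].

  t0: 1a 35 2a ad c4 b0 57 8c
  t1: ad c4 b0 57 8c 1a 35 2a

RES = [0xad, 0xc4, 0xb0, 0x57, 0x8c, 0x1a, 0x35, 0x2a]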